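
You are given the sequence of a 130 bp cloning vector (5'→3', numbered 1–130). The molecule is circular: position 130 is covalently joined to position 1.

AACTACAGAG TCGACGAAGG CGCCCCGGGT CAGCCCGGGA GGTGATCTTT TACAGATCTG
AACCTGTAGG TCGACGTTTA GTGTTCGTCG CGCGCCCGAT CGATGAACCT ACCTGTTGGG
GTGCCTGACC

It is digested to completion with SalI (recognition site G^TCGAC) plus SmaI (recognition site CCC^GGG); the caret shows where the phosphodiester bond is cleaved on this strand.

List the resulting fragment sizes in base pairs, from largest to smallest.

SalI sites (GTCGAC) start at positions 10, 70.
SalI cuts after the first base of each site, so after positions 10, 70.
SmaI sites (CCCGGG) start at positions 24, 34.
SmaI cuts after base 3 of each site, so after positions 26, 36.
Combined cut positions: 10, 26, 36, 70.
Circular molecule, 4 cuts → 4 fragments:
  11–26 → 16 bp
  27–36 → 10 bp
  37–70 → 34 bp
  71–130 then 1–10 → 60 + 10 = 70 bp
Sorted largest to smallest: 70, 34, 16, 10 bp.

70, 34, 16, 10 bp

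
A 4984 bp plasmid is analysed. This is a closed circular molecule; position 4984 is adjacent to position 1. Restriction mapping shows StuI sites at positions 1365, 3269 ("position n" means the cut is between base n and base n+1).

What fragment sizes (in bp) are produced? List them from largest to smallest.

Circular molecule, 2 cuts → 2 fragments:
  3269 − 1365 = 1904 bp
  wrap: 4984 − 3269 + 1365 = 3080 bp
Sorted largest to smallest: 3080, 1904 bp.

3080, 1904 bp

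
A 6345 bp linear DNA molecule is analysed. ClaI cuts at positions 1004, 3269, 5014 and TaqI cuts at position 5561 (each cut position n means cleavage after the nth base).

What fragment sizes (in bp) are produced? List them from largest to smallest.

Combined cut positions (sorted): 1004, 3269, 5014, 5561.
Linear molecule, 4 cuts → 5 fragments:
  1004 − 0 = 1004 bp
  3269 − 1004 = 2265 bp
  5014 − 3269 = 1745 bp
  5561 − 5014 = 547 bp
  6345 − 5561 = 784 bp
Sorted largest to smallest: 2265, 1745, 1004, 784, 547 bp.

2265, 1745, 1004, 784, 547 bp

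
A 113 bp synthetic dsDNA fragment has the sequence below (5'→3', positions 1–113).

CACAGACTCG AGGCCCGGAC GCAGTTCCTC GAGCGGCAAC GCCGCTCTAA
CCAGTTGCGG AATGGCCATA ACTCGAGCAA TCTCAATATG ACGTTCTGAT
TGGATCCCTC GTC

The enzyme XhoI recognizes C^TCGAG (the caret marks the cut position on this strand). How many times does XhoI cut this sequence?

CTCGAG occurs starting at positions 7, 28, 72.
XhoI cuts at 3 sites.

3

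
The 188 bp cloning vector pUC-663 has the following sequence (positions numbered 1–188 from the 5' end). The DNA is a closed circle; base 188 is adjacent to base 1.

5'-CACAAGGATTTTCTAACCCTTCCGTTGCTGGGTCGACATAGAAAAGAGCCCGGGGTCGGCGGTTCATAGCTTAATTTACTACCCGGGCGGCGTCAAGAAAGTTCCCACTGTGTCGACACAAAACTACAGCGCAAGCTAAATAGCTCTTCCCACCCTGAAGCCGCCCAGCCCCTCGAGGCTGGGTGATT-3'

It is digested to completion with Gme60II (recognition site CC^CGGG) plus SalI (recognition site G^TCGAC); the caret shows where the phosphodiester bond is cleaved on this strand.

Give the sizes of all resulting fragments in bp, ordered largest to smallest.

108, 33, 29, 18 bp

Gme60II sites (CCCGGG) start at positions 49, 82.
Gme60II cuts after base 2 of each site, so after positions 50, 83.
SalI sites (GTCGAC) start at positions 32, 112.
SalI cuts after the first base of each site, so after positions 32, 112.
Combined cut positions: 32, 50, 83, 112.
Circular molecule, 4 cuts → 4 fragments:
  33–50 → 18 bp
  51–83 → 33 bp
  84–112 → 29 bp
  113–188 then 1–32 → 76 + 32 = 108 bp
Sorted largest to smallest: 108, 33, 29, 18 bp.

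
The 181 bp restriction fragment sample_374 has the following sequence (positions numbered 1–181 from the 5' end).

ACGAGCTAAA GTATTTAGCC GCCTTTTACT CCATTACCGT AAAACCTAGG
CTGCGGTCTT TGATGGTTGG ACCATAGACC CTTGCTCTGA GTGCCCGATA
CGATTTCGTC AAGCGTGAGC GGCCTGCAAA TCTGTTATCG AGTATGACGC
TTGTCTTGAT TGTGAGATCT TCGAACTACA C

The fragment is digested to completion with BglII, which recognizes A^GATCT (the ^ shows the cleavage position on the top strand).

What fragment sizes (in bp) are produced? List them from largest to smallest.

165, 16 bp

The BglII site (AGATCT) starts at position 165.
BglII cuts after the first base of each site, so after position 165.
Linear molecule, 1 cut → 2 fragments:
  1–165 → 165 bp
  166–181 → 16 bp
Sorted largest to smallest: 165, 16 bp.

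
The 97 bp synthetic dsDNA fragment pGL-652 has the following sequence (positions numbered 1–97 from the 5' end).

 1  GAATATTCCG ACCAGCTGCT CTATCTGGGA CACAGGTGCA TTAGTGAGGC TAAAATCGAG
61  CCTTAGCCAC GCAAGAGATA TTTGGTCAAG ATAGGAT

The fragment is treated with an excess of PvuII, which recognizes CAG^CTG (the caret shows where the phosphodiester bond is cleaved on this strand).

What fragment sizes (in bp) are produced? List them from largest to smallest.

The PvuII site (CAGCTG) starts at position 13.
PvuII cuts after base 3 of each site, so after position 15.
Linear molecule, 1 cut → 2 fragments:
  1–15 → 15 bp
  16–97 → 82 bp
Sorted largest to smallest: 82, 15 bp.

82, 15 bp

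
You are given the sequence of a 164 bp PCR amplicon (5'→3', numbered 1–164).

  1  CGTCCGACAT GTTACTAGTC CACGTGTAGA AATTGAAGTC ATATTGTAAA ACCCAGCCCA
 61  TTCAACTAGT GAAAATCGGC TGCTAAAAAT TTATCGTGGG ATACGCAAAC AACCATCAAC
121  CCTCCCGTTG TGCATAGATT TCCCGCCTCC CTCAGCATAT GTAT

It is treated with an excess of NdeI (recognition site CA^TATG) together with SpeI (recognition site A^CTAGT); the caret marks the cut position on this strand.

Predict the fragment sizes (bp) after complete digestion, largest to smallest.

92, 51, 14, 7 bp

The NdeI site (CATATG) starts at position 156.
NdeI cuts after base 2 of each site, so after position 157.
SpeI sites (ACTAGT) start at positions 14, 65.
SpeI cuts after the first base of each site, so after positions 14, 65.
Combined cut positions: 14, 65, 157.
Linear molecule, 3 cuts → 4 fragments:
  1–14 → 14 bp
  15–65 → 51 bp
  66–157 → 92 bp
  158–164 → 7 bp
Sorted largest to smallest: 92, 51, 14, 7 bp.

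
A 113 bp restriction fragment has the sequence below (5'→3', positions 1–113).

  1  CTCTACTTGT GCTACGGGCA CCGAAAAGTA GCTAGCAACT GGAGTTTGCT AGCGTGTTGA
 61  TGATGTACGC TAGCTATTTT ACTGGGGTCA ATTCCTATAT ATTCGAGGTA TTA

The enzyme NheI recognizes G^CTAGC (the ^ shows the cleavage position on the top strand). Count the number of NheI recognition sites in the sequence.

3

GCTAGC occurs starting at positions 31, 48, 69.
NheI cuts at 3 sites.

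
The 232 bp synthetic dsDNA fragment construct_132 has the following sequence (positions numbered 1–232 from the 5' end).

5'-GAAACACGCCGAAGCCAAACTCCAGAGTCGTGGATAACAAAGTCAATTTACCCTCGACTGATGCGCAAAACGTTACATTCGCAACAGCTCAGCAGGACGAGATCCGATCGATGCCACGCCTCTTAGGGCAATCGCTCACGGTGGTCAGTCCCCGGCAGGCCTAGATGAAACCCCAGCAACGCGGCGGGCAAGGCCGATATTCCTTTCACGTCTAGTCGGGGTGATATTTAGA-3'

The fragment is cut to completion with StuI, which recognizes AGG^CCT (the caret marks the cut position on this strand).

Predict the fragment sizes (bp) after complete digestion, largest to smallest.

159, 73 bp

The StuI site (AGGCCT) starts at position 157.
StuI cuts after base 3 of each site, so after position 159.
Linear molecule, 1 cut → 2 fragments:
  1–159 → 159 bp
  160–232 → 73 bp
Sorted largest to smallest: 159, 73 bp.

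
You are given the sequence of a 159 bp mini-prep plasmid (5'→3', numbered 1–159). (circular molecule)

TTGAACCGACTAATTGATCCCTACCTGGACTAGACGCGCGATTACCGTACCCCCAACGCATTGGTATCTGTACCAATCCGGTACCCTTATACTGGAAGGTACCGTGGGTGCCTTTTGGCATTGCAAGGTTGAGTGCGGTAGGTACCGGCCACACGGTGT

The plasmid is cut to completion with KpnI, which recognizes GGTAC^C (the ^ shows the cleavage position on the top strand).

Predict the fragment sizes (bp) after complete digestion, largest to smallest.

KpnI sites (GGTACC) start at positions 80, 98, 141.
KpnI cuts after base 5 of each site (before the last base), so after positions 84, 102, 145.
Circular molecule, 3 cuts → 3 fragments:
  85–102 → 18 bp
  103–145 → 43 bp
  146–159 then 1–84 → 14 + 84 = 98 bp
Sorted largest to smallest: 98, 43, 18 bp.

98, 43, 18 bp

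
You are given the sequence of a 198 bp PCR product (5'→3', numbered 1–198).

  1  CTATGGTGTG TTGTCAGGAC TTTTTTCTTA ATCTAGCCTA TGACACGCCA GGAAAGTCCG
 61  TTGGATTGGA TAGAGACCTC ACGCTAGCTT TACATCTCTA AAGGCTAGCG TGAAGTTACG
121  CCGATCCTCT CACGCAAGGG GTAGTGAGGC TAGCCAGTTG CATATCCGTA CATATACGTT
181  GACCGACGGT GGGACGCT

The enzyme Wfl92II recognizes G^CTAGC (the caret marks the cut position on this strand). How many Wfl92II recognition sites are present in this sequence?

3

GCTAGC occurs starting at positions 83, 104, 149.
Wfl92II cuts at 3 sites.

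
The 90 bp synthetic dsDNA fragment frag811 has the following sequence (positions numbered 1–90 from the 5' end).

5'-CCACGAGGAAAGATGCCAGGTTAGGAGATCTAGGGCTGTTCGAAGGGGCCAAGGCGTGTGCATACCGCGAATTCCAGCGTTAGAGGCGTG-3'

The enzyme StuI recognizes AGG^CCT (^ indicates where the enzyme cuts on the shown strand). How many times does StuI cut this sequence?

0

No occurrence of AGGCCT is present in the sequence.
StuI does not cut: 0 sites.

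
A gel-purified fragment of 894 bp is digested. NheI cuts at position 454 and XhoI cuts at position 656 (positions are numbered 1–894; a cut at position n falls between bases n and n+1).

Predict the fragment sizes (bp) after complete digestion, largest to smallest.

Combined cut positions (sorted): 454, 656.
Linear molecule, 2 cuts → 3 fragments:
  454 − 0 = 454 bp
  656 − 454 = 202 bp
  894 − 656 = 238 bp
Sorted largest to smallest: 454, 238, 202 bp.

454, 238, 202 bp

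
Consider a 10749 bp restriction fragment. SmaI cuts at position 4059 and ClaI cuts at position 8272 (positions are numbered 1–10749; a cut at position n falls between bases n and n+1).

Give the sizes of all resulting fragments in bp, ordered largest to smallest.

Combined cut positions (sorted): 4059, 8272.
Linear molecule, 2 cuts → 3 fragments:
  4059 − 0 = 4059 bp
  8272 − 4059 = 4213 bp
  10749 − 8272 = 2477 bp
Sorted largest to smallest: 4213, 4059, 2477 bp.

4213, 4059, 2477 bp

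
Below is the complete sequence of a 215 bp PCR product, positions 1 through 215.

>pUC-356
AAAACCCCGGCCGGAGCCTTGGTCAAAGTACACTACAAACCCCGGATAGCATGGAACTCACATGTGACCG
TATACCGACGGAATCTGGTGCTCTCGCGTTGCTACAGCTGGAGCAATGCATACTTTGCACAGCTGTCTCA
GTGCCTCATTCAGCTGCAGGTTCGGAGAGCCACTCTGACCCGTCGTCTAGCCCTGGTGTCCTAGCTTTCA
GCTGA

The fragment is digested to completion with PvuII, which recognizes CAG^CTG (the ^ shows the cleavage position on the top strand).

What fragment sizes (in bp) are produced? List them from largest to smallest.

PvuII sites (CAGCTG) start at positions 105, 130, 151, 209.
PvuII cuts after base 3 of each site, so after positions 107, 132, 153, 211.
Linear molecule, 4 cuts → 5 fragments:
  1–107 → 107 bp
  108–132 → 25 bp
  133–153 → 21 bp
  154–211 → 58 bp
  212–215 → 4 bp
Sorted largest to smallest: 107, 58, 25, 21, 4 bp.

107, 58, 25, 21, 4 bp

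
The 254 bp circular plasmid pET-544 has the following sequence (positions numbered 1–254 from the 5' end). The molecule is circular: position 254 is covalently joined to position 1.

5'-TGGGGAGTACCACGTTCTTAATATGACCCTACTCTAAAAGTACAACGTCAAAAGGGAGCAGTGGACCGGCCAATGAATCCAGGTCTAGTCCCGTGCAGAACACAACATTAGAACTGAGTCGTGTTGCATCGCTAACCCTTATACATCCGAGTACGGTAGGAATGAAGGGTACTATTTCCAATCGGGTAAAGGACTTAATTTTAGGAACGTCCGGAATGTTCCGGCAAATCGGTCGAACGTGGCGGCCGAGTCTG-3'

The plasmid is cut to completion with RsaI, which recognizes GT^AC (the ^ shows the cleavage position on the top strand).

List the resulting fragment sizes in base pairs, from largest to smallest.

RsaI sites (GTAC) start at positions 7, 40, 151, 169.
RsaI cuts after base 2 of each site, so after positions 8, 41, 152, 170.
Circular molecule, 4 cuts → 4 fragments:
  9–41 → 33 bp
  42–152 → 111 bp
  153–170 → 18 bp
  171–254 then 1–8 → 84 + 8 = 92 bp
Sorted largest to smallest: 111, 92, 33, 18 bp.

111, 92, 33, 18 bp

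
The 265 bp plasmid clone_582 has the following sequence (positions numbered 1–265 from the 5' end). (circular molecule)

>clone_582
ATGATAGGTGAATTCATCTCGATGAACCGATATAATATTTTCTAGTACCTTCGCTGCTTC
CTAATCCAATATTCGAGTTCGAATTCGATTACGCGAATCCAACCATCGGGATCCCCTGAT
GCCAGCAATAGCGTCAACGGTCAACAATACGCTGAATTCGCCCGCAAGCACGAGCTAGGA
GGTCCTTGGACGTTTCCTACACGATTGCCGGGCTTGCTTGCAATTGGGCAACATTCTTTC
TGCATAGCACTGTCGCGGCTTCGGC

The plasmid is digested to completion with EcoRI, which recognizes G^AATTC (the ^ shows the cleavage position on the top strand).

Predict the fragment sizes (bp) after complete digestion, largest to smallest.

121, 73, 71 bp

EcoRI sites (GAATTC) start at positions 10, 81, 154.
EcoRI cuts after the first base of each site, so after positions 10, 81, 154.
Circular molecule, 3 cuts → 3 fragments:
  11–81 → 71 bp
  82–154 → 73 bp
  155–265 then 1–10 → 111 + 10 = 121 bp
Sorted largest to smallest: 121, 73, 71 bp.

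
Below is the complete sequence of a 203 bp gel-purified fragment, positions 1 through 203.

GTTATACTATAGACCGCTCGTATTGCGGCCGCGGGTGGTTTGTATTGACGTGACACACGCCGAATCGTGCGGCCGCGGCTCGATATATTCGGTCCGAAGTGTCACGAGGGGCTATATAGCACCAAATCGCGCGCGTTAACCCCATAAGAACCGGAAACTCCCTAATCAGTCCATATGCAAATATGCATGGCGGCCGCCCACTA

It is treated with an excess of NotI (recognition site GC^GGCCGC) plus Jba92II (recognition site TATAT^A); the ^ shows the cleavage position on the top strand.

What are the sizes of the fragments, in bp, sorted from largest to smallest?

74, 47, 44, 26, 12 bp

NotI sites (GCGGCCGC) start at positions 25, 69, 190.
NotI cuts after base 2 of each site, so after positions 26, 70, 191.
The Jba92II site (TATATA) starts at position 113.
Jba92II cuts after base 5 of each site (before the last base), so after position 117.
Combined cut positions: 26, 70, 117, 191.
Linear molecule, 4 cuts → 5 fragments:
  1–26 → 26 bp
  27–70 → 44 bp
  71–117 → 47 bp
  118–191 → 74 bp
  192–203 → 12 bp
Sorted largest to smallest: 74, 47, 44, 26, 12 bp.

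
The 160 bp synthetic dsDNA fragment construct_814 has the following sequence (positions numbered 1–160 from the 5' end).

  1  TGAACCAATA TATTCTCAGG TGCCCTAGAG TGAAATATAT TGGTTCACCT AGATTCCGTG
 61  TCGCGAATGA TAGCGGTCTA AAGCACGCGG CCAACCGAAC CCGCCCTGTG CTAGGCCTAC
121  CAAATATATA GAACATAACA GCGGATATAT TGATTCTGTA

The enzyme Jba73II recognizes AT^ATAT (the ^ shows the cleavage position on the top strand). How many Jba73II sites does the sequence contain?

ATATAT occurs starting at positions 8, 35, 124, 145.
Jba73II cuts at 4 sites.

4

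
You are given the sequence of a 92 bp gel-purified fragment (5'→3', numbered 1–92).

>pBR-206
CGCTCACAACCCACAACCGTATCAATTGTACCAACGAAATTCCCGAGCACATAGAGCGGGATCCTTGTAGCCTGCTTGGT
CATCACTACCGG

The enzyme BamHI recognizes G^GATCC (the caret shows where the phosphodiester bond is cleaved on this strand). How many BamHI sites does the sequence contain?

1

GGATCC occurs starting at position 59.
BamHI cuts at 1 site.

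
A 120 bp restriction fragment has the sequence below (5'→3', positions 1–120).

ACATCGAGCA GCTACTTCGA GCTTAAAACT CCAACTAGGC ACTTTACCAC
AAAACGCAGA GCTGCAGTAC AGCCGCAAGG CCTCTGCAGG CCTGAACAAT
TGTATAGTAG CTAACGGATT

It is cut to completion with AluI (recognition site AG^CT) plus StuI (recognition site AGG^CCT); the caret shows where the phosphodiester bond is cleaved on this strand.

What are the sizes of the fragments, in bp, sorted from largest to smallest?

40, 20, 19, 11, 10, 10, 10 bp

AluI sites (AGCT) start at positions 10, 20, 60, 109.
AluI cuts after base 2 of each site, so after positions 11, 21, 61, 110.
StuI sites (AGGCCT) start at positions 78, 88.
StuI cuts after base 3 of each site, so after positions 80, 90.
Combined cut positions: 11, 21, 61, 80, 90, 110.
Linear molecule, 6 cuts → 7 fragments:
  1–11 → 11 bp
  12–21 → 10 bp
  22–61 → 40 bp
  62–80 → 19 bp
  81–90 → 10 bp
  91–110 → 20 bp
  111–120 → 10 bp
Sorted largest to smallest: 40, 20, 19, 11, 10, 10, 10 bp.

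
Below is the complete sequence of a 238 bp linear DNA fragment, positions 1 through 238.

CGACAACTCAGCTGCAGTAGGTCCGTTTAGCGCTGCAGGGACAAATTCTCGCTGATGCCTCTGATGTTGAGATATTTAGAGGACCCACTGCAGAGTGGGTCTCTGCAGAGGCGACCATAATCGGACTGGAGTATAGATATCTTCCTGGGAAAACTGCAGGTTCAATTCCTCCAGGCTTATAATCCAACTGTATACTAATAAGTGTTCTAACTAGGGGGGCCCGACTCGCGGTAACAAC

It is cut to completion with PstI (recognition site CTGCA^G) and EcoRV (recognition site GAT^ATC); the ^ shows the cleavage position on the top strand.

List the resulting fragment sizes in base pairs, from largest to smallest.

PstI sites (CTGCAG) start at positions 12, 33, 88, 103, 154.
PstI cuts after base 5 of each site (before the last base), so after positions 16, 37, 92, 107, 158.
The EcoRV site (GATATC) starts at position 136.
EcoRV cuts after base 3 of each site, so after position 138.
Combined cut positions: 16, 37, 92, 107, 138, 158.
Linear molecule, 6 cuts → 7 fragments:
  1–16 → 16 bp
  17–37 → 21 bp
  38–92 → 55 bp
  93–107 → 15 bp
  108–138 → 31 bp
  139–158 → 20 bp
  159–238 → 80 bp
Sorted largest to smallest: 80, 55, 31, 21, 20, 16, 15 bp.

80, 55, 31, 21, 20, 16, 15 bp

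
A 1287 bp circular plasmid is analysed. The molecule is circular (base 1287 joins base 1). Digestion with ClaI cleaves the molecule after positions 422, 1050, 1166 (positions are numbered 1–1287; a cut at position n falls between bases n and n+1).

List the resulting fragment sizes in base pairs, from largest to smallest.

628, 543, 116 bp

Circular molecule, 3 cuts → 3 fragments:
  1050 − 422 = 628 bp
  1166 − 1050 = 116 bp
  wrap: 1287 − 1166 + 422 = 543 bp
Sorted largest to smallest: 628, 543, 116 bp.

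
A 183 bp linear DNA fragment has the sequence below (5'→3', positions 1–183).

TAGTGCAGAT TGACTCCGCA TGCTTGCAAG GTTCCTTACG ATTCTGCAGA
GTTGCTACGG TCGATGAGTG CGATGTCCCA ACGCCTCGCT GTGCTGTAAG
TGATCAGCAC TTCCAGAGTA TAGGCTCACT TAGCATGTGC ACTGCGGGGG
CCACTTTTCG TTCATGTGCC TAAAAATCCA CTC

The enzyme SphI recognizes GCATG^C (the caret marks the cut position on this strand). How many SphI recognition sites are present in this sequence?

GCATGC occurs starting at position 18.
SphI cuts at 1 site.

1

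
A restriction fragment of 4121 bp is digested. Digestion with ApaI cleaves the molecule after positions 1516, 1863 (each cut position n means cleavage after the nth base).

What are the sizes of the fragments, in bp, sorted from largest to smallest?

2258, 1516, 347 bp

Linear molecule, 2 cuts → 3 fragments:
  1516 − 0 = 1516 bp
  1863 − 1516 = 347 bp
  4121 − 1863 = 2258 bp
Sorted largest to smallest: 2258, 1516, 347 bp.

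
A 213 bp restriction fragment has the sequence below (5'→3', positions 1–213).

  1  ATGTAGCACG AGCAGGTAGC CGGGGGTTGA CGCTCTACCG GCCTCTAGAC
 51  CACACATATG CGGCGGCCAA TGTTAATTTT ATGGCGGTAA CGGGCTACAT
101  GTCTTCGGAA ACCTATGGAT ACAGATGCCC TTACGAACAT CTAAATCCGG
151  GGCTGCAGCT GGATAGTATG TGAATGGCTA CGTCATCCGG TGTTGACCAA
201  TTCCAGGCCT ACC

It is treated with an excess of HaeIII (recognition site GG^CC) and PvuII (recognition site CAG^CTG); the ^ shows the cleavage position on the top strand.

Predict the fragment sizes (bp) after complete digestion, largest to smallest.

92, 49, 41, 25, 6 bp

HaeIII sites (GGCC) start at positions 40, 65, 206.
HaeIII cuts after base 2 of each site, so after positions 41, 66, 207.
The PvuII site (CAGCTG) starts at position 156.
PvuII cuts after base 3 of each site, so after position 158.
Combined cut positions: 41, 66, 158, 207.
Linear molecule, 4 cuts → 5 fragments:
  1–41 → 41 bp
  42–66 → 25 bp
  67–158 → 92 bp
  159–207 → 49 bp
  208–213 → 6 bp
Sorted largest to smallest: 92, 49, 41, 25, 6 bp.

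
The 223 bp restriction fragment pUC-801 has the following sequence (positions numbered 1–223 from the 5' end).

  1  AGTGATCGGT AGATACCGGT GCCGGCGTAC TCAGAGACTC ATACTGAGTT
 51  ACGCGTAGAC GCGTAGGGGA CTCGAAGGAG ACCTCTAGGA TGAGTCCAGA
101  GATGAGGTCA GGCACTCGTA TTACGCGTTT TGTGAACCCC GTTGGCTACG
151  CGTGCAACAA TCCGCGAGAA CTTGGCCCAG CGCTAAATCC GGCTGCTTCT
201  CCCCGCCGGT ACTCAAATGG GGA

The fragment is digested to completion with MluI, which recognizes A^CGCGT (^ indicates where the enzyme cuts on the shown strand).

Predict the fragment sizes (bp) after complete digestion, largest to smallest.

75, 64, 51, 25, 8 bp

MluI sites (ACGCGT) start at positions 51, 59, 123, 148.
MluI cuts after the first base of each site, so after positions 51, 59, 123, 148.
Linear molecule, 4 cuts → 5 fragments:
  1–51 → 51 bp
  52–59 → 8 bp
  60–123 → 64 bp
  124–148 → 25 bp
  149–223 → 75 bp
Sorted largest to smallest: 75, 64, 51, 25, 8 bp.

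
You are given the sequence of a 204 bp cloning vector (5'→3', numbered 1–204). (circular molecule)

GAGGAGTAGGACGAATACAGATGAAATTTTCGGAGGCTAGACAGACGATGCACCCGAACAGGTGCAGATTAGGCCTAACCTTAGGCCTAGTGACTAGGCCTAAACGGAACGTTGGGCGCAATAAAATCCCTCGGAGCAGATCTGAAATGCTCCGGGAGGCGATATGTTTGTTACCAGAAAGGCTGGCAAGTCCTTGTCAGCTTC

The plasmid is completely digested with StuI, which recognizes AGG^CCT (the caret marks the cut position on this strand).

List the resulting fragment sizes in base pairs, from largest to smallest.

StuI sites (AGGCCT) start at positions 71, 83, 96.
StuI cuts after base 3 of each site, so after positions 73, 85, 98.
Circular molecule, 3 cuts → 3 fragments:
  74–85 → 12 bp
  86–98 → 13 bp
  99–204 then 1–73 → 106 + 73 = 179 bp
Sorted largest to smallest: 179, 13, 12 bp.

179, 13, 12 bp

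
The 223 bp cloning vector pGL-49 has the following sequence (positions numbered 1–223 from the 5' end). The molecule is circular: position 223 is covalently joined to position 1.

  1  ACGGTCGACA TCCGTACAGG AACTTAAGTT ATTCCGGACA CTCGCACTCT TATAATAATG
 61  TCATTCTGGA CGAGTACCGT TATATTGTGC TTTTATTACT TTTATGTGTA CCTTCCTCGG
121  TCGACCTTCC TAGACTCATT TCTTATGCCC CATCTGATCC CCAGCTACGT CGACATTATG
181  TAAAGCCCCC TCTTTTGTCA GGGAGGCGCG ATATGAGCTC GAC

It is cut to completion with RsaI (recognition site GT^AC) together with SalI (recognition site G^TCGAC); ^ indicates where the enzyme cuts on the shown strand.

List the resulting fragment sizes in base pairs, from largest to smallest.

60, 58, 49, 34, 11, 11 bp

RsaI sites (GTAC) start at positions 14, 74, 108.
RsaI cuts after base 2 of each site, so after positions 15, 75, 109.
SalI sites (GTCGAC) start at positions 4, 120, 169.
SalI cuts after the first base of each site, so after positions 4, 120, 169.
Combined cut positions: 4, 15, 75, 109, 120, 169.
Circular molecule, 6 cuts → 6 fragments:
  5–15 → 11 bp
  16–75 → 60 bp
  76–109 → 34 bp
  110–120 → 11 bp
  121–169 → 49 bp
  170–223 then 1–4 → 54 + 4 = 58 bp
Sorted largest to smallest: 60, 58, 49, 34, 11, 11 bp.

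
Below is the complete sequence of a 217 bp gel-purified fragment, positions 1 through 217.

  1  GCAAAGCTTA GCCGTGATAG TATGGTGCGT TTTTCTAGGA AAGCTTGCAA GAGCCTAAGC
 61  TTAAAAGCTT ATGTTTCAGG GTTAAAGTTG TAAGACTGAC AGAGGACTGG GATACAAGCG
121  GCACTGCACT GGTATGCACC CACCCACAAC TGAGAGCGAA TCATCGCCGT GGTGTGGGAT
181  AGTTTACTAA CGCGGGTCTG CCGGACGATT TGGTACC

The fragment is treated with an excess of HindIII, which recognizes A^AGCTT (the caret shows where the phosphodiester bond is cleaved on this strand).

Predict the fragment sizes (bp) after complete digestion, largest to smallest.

HindIII sites (AAGCTT) start at positions 4, 41, 57, 65.
HindIII cuts after the first base of each site, so after positions 4, 41, 57, 65.
Linear molecule, 4 cuts → 5 fragments:
  1–4 → 4 bp
  5–41 → 37 bp
  42–57 → 16 bp
  58–65 → 8 bp
  66–217 → 152 bp
Sorted largest to smallest: 152, 37, 16, 8, 4 bp.

152, 37, 16, 8, 4 bp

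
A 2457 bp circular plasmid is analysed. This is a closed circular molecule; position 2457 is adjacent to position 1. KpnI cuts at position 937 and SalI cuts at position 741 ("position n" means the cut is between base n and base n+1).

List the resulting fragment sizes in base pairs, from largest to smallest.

2261, 196 bp

Combined cut positions (sorted): 741, 937.
Circular molecule, 2 cuts → 2 fragments:
  937 − 741 = 196 bp
  wrap: 2457 − 937 + 741 = 2261 bp
Sorted largest to smallest: 2261, 196 bp.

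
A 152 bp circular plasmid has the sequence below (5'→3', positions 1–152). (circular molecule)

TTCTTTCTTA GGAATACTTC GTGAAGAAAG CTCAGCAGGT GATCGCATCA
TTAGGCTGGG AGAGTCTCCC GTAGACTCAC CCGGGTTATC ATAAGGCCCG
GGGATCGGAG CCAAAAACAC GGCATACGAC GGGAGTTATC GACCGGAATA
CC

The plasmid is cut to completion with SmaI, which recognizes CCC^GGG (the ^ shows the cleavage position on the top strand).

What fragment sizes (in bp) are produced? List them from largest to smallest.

SmaI sites (CCCGGG) start at positions 80, 97.
SmaI cuts after base 3 of each site, so after positions 82, 99.
Circular molecule, 2 cuts → 2 fragments:
  83–99 → 17 bp
  100–152 then 1–82 → 53 + 82 = 135 bp
Sorted largest to smallest: 135, 17 bp.

135, 17 bp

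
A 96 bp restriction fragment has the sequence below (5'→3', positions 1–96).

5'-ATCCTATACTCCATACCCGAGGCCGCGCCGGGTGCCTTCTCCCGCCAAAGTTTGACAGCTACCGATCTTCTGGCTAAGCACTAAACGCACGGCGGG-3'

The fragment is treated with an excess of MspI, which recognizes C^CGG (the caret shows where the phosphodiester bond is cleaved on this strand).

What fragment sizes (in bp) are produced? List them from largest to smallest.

68, 28 bp

The MspI site (CCGG) starts at position 28.
MspI cuts after the first base of each site, so after position 28.
Linear molecule, 1 cut → 2 fragments:
  1–28 → 28 bp
  29–96 → 68 bp
Sorted largest to smallest: 68, 28 bp.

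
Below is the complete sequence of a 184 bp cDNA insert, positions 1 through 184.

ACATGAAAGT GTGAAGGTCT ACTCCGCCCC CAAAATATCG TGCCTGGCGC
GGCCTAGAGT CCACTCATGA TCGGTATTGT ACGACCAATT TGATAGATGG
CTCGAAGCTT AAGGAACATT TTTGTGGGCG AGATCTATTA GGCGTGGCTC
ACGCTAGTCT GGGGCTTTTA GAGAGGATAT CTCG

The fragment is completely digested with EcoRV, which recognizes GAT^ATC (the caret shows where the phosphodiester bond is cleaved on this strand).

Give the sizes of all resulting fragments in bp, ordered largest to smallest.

178, 6 bp

The EcoRV site (GATATC) starts at position 176.
EcoRV cuts after base 3 of each site, so after position 178.
Linear molecule, 1 cut → 2 fragments:
  1–178 → 178 bp
  179–184 → 6 bp
Sorted largest to smallest: 178, 6 bp.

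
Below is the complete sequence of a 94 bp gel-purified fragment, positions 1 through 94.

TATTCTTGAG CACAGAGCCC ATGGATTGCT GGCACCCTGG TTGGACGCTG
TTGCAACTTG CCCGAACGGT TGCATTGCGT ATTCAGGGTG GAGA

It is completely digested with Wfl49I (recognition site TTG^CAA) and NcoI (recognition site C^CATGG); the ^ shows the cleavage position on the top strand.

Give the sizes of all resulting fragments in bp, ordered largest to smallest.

41, 34, 19 bp

The Wfl49I site (TTGCAA) starts at position 51.
Wfl49I cuts after base 3 of each site, so after position 53.
The NcoI site (CCATGG) starts at position 19.
NcoI cuts after the first base of each site, so after position 19.
Combined cut positions: 19, 53.
Linear molecule, 2 cuts → 3 fragments:
  1–19 → 19 bp
  20–53 → 34 bp
  54–94 → 41 bp
Sorted largest to smallest: 41, 34, 19 bp.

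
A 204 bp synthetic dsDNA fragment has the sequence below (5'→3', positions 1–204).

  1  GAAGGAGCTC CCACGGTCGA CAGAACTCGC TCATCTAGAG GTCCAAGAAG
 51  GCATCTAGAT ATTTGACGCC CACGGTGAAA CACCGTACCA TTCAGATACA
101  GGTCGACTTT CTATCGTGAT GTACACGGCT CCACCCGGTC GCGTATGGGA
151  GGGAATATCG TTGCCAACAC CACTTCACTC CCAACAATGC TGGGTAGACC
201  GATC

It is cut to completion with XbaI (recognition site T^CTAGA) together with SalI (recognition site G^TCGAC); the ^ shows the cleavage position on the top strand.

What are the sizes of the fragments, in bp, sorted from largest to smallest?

102, 48, 20, 18, 16 bp

XbaI sites (TCTAGA) start at positions 34, 54.
XbaI cuts after the first base of each site, so after positions 34, 54.
SalI sites (GTCGAC) start at positions 16, 102.
SalI cuts after the first base of each site, so after positions 16, 102.
Combined cut positions: 16, 34, 54, 102.
Linear molecule, 4 cuts → 5 fragments:
  1–16 → 16 bp
  17–34 → 18 bp
  35–54 → 20 bp
  55–102 → 48 bp
  103–204 → 102 bp
Sorted largest to smallest: 102, 48, 20, 18, 16 bp.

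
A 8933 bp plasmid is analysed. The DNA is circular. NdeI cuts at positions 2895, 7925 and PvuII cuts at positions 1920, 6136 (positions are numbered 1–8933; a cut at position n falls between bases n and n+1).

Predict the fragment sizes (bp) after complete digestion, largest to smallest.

Combined cut positions (sorted): 1920, 2895, 6136, 7925.
Circular molecule, 4 cuts → 4 fragments:
  2895 − 1920 = 975 bp
  6136 − 2895 = 3241 bp
  7925 − 6136 = 1789 bp
  wrap: 8933 − 7925 + 1920 = 2928 bp
Sorted largest to smallest: 3241, 2928, 1789, 975 bp.

3241, 2928, 1789, 975 bp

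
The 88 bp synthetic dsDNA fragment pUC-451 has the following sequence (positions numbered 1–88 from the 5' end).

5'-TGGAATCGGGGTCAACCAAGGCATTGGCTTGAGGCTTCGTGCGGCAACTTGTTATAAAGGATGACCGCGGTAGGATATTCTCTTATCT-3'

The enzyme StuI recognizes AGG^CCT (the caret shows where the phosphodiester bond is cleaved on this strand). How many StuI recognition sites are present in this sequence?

No occurrence of AGGCCT is present in the sequence.
StuI does not cut: 0 sites.

0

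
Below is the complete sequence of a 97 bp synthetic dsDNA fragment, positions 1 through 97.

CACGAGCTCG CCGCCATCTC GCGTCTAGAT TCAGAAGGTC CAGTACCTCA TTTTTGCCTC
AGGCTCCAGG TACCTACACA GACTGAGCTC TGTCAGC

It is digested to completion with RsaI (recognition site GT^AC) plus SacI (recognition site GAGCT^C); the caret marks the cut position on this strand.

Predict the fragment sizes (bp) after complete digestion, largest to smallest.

36, 27, 18, 8, 8 bp

RsaI sites (GTAC) start at positions 43, 70.
RsaI cuts after base 2 of each site, so after positions 44, 71.
SacI sites (GAGCTC) start at positions 4, 85.
SacI cuts after base 5 of each site (before the last base), so after positions 8, 89.
Combined cut positions: 8, 44, 71, 89.
Linear molecule, 4 cuts → 5 fragments:
  1–8 → 8 bp
  9–44 → 36 bp
  45–71 → 27 bp
  72–89 → 18 bp
  90–97 → 8 bp
Sorted largest to smallest: 36, 27, 18, 8, 8 bp.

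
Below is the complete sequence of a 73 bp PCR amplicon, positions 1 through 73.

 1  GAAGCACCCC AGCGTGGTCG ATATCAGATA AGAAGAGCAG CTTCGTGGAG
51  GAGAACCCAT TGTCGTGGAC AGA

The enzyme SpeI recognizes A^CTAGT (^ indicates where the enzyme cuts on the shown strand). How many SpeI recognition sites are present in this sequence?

0

No occurrence of ACTAGT is present in the sequence.
SpeI does not cut: 0 sites.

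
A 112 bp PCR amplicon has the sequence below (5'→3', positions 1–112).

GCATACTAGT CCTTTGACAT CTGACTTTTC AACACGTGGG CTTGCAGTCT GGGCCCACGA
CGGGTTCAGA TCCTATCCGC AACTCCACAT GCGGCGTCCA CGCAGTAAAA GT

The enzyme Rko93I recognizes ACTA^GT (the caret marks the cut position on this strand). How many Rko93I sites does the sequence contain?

ACTAGT occurs starting at position 5.
Rko93I cuts at 1 site.

1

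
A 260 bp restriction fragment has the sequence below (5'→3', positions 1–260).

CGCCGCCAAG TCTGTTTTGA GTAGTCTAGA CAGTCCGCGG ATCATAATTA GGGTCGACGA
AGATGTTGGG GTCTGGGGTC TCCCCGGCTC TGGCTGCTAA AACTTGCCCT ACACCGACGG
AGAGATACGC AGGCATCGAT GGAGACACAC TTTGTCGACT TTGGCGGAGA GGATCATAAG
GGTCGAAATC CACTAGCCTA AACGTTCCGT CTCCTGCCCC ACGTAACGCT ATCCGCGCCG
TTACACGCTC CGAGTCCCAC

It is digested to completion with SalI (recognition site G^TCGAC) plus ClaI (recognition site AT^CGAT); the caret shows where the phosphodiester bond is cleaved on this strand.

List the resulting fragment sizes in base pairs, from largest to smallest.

106, 83, 53, 18 bp

SalI sites (GTCGAC) start at positions 53, 154.
SalI cuts after the first base of each site, so after positions 53, 154.
The ClaI site (ATCGAT) starts at position 135.
ClaI cuts after base 2 of each site, so after position 136.
Combined cut positions: 53, 136, 154.
Linear molecule, 3 cuts → 4 fragments:
  1–53 → 53 bp
  54–136 → 83 bp
  137–154 → 18 bp
  155–260 → 106 bp
Sorted largest to smallest: 106, 83, 53, 18 bp.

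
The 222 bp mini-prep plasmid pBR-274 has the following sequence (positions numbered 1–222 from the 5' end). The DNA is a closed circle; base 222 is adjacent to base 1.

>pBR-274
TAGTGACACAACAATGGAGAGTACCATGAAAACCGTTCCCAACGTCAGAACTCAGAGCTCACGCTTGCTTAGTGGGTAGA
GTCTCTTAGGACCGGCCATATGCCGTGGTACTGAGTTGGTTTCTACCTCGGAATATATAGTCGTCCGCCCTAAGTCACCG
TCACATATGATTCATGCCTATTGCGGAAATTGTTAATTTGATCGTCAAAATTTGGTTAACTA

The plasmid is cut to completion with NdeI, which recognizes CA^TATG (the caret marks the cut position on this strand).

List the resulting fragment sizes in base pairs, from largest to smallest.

155, 67 bp

NdeI sites (CATATG) start at positions 97, 164.
NdeI cuts after base 2 of each site, so after positions 98, 165.
Circular molecule, 2 cuts → 2 fragments:
  99–165 → 67 bp
  166–222 then 1–98 → 57 + 98 = 155 bp
Sorted largest to smallest: 155, 67 bp.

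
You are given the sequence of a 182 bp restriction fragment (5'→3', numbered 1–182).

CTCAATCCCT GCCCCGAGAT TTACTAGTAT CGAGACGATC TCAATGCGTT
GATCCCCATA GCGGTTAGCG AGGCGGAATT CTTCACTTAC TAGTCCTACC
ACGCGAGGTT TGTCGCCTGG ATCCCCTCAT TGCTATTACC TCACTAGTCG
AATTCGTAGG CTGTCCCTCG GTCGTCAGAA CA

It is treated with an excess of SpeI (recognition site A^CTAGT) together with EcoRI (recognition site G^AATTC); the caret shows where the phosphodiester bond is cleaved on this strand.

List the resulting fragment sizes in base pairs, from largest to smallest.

SpeI sites (ACTAGT) start at positions 23, 89, 143.
SpeI cuts after the first base of each site, so after positions 23, 89, 143.
EcoRI sites (GAATTC) start at positions 76, 150.
EcoRI cuts after the first base of each site, so after positions 76, 150.
Combined cut positions: 23, 76, 89, 143, 150.
Linear molecule, 5 cuts → 6 fragments:
  1–23 → 23 bp
  24–76 → 53 bp
  77–89 → 13 bp
  90–143 → 54 bp
  144–150 → 7 bp
  151–182 → 32 bp
Sorted largest to smallest: 54, 53, 32, 23, 13, 7 bp.

54, 53, 32, 23, 13, 7 bp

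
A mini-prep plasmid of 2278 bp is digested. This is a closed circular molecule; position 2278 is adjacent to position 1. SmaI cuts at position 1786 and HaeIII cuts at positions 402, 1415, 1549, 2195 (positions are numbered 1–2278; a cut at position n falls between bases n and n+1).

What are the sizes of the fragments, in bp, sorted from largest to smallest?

1013, 485, 409, 237, 134 bp

Combined cut positions (sorted): 402, 1415, 1549, 1786, 2195.
Circular molecule, 5 cuts → 5 fragments:
  1415 − 402 = 1013 bp
  1549 − 1415 = 134 bp
  1786 − 1549 = 237 bp
  2195 − 1786 = 409 bp
  wrap: 2278 − 2195 + 402 = 485 bp
Sorted largest to smallest: 1013, 485, 409, 237, 134 bp.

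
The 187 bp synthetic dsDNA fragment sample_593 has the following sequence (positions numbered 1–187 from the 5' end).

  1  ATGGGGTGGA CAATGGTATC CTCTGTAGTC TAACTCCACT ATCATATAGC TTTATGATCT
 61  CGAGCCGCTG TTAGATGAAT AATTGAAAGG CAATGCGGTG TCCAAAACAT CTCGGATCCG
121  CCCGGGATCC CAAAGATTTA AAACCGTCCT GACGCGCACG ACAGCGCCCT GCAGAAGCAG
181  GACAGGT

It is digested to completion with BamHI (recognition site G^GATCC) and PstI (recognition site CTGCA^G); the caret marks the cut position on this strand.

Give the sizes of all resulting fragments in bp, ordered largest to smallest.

114, 48, 14, 11 bp

BamHI sites (GGATCC) start at positions 114, 125.
BamHI cuts after the first base of each site, so after positions 114, 125.
The PstI site (CTGCAG) starts at position 169.
PstI cuts after base 5 of each site (before the last base), so after position 173.
Combined cut positions: 114, 125, 173.
Linear molecule, 3 cuts → 4 fragments:
  1–114 → 114 bp
  115–125 → 11 bp
  126–173 → 48 bp
  174–187 → 14 bp
Sorted largest to smallest: 114, 48, 14, 11 bp.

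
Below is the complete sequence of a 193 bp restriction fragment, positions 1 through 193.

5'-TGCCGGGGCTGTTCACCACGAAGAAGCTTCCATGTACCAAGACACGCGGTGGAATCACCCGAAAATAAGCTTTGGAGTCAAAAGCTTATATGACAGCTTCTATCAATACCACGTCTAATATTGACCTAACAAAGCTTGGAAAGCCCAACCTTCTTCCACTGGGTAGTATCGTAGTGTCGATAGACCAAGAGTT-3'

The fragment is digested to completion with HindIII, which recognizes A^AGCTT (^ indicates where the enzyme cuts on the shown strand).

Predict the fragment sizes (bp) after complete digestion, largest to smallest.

HindIII sites (AAGCTT) start at positions 24, 67, 82, 132.
HindIII cuts after the first base of each site, so after positions 24, 67, 82, 132.
Linear molecule, 4 cuts → 5 fragments:
  1–24 → 24 bp
  25–67 → 43 bp
  68–82 → 15 bp
  83–132 → 50 bp
  133–193 → 61 bp
Sorted largest to smallest: 61, 50, 43, 24, 15 bp.

61, 50, 43, 24, 15 bp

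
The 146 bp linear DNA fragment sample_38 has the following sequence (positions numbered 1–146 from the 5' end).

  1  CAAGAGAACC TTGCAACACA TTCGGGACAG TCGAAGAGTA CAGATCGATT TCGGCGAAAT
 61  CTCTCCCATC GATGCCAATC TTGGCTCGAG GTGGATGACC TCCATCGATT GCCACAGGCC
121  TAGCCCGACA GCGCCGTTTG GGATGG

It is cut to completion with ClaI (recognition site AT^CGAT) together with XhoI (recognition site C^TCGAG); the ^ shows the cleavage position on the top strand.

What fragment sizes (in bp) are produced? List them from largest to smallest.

ClaI sites (ATCGAT) start at positions 44, 68, 104.
ClaI cuts after base 2 of each site, so after positions 45, 69, 105.
The XhoI site (CTCGAG) starts at position 85.
XhoI cuts after the first base of each site, so after position 85.
Combined cut positions: 45, 69, 85, 105.
Linear molecule, 4 cuts → 5 fragments:
  1–45 → 45 bp
  46–69 → 24 bp
  70–85 → 16 bp
  86–105 → 20 bp
  106–146 → 41 bp
Sorted largest to smallest: 45, 41, 24, 20, 16 bp.

45, 41, 24, 20, 16 bp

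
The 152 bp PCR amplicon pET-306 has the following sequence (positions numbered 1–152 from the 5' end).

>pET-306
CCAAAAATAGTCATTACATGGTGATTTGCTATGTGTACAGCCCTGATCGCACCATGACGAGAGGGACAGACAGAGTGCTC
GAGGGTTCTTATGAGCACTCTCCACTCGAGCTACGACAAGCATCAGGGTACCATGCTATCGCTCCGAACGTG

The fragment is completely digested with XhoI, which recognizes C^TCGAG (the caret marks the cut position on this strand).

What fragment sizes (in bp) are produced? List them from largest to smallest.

78, 47, 27 bp

XhoI sites (CTCGAG) start at positions 78, 105.
XhoI cuts after the first base of each site, so after positions 78, 105.
Linear molecule, 2 cuts → 3 fragments:
  1–78 → 78 bp
  79–105 → 27 bp
  106–152 → 47 bp
Sorted largest to smallest: 78, 47, 27 bp.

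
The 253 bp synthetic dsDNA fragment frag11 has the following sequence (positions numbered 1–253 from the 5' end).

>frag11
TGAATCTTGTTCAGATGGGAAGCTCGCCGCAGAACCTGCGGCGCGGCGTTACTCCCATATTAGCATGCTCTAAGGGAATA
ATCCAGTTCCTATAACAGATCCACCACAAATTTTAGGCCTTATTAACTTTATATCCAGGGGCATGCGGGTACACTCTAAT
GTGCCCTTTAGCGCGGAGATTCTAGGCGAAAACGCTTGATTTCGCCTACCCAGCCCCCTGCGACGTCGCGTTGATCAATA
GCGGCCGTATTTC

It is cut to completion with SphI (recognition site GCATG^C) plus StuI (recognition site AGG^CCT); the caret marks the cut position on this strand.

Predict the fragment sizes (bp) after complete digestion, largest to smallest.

SphI sites (GCATGC) start at positions 63, 141.
SphI cuts after base 5 of each site (before the last base), so after positions 67, 145.
The StuI site (AGGCCT) starts at position 115.
StuI cuts after base 3 of each site, so after position 117.
Combined cut positions: 67, 117, 145.
Linear molecule, 3 cuts → 4 fragments:
  1–67 → 67 bp
  68–117 → 50 bp
  118–145 → 28 bp
  146–253 → 108 bp
Sorted largest to smallest: 108, 67, 50, 28 bp.

108, 67, 50, 28 bp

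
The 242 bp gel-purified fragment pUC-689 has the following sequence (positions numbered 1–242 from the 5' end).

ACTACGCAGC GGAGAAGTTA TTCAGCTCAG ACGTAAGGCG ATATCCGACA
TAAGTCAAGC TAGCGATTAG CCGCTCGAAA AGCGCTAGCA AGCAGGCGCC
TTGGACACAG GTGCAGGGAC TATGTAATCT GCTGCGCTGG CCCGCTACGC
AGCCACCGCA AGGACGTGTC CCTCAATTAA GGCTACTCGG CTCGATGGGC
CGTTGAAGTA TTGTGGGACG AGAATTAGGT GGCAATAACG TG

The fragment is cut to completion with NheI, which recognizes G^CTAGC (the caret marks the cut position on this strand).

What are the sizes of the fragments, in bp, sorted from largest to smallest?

158, 59, 25 bp

NheI sites (GCTAGC) start at positions 59, 84.
NheI cuts after the first base of each site, so after positions 59, 84.
Linear molecule, 2 cuts → 3 fragments:
  1–59 → 59 bp
  60–84 → 25 bp
  85–242 → 158 bp
Sorted largest to smallest: 158, 59, 25 bp.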